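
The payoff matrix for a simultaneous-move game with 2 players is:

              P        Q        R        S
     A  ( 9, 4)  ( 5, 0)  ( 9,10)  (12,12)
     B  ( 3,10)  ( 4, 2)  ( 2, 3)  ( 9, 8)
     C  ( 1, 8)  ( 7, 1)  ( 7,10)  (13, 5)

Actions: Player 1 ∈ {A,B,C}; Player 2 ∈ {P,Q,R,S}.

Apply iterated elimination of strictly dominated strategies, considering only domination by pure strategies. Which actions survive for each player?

P1 drop B (A beats it: P:9>3 Q:5>4 R:9>2 S:12>9)
P2 drop P (R beats it: A:10>4 C:10>8)
P2 drop Q (R beats it: A:10>0 C:10>1)
P1→{A,C} P2→{R,S}

Remaining: P1:{A,C} P2:{R,S}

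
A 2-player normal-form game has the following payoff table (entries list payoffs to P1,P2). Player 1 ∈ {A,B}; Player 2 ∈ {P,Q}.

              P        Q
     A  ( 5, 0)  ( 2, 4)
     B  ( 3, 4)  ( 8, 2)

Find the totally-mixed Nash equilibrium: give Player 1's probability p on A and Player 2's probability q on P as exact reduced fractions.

P1 mixes 1/3 on A; P2 mixes 3/4 on P

P1 indiff ⇒ q·5+(1-q)·2 = q·3+(1-q)·8 ⇒ q(2) = (1-q)(6) ⇒ q = 3/4
P2 indiff ⇒ p·0+(1-p)·4 = p·4+(1-p)·2 ⇒ p(-4) = (1-p)(-2) ⇒ p = 1/3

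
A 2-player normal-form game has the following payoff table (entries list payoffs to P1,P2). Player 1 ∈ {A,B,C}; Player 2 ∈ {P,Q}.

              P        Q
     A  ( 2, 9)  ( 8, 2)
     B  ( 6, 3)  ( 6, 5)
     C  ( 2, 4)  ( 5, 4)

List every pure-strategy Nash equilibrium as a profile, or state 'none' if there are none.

(A,P): not NE [P1→B gives 6>2]
(A,Q): not NE [P2→P gives 9>2]
(B,P): not NE [P2→Q gives 5>3]
(B,Q): not NE [P1→A gives 8>6]
(C,P): not NE [P1→B gives 6>2]
(C,Q): not NE [P1→A gives 8>5]

PSNE: ∅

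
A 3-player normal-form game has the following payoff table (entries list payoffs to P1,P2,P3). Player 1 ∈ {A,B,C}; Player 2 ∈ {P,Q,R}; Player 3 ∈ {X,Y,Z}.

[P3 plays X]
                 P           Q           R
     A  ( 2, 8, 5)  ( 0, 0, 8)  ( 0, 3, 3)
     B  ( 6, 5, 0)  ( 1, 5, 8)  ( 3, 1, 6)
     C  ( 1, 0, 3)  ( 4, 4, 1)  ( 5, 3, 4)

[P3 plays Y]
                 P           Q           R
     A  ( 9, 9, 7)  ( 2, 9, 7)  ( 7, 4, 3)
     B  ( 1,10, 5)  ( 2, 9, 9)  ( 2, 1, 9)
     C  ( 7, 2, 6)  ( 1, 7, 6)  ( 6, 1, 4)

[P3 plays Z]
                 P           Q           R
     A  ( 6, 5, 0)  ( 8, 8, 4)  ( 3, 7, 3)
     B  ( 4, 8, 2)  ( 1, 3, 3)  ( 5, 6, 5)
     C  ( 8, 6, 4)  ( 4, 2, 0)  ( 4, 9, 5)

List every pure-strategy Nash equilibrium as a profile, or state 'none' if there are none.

(A,P,X): not NE [P1→B gives 6>2; P3→Y gives 7>5]
(A,P,Y): NE
(A,P,Z): not NE [P1→C gives 8>6; P2→Q gives 8>5; P3→Y gives 7>0]
(A,Q,X): not NE [P1→C gives 4>0; P2→P gives 8>0]
(A,Q,Y): not NE [P3→X gives 8>7]
(A,Q,Z): not NE [P3→X gives 8>4]
(A,R,X): not NE [P1→C gives 5>0; P2→P gives 8>3]
(A,R,Y): not NE [P2→Q gives 9>4]
(A,R,Z): not NE [P1→B gives 5>3; P2→Q gives 8>7]
(B,P,X): not NE [P3→Y gives 5>0]
(B,P,Y): not NE [P1→A gives 9>1]
(B,P,Z): not NE [P1→C gives 8>4; P3→Y gives 5>2]
(B,Q,X): not NE [P1→C gives 4>1; P3→Y gives 9>8]
(B,Q,Y): not NE [P2→P gives 10>9]
(B,Q,Z): not NE [P1→A gives 8>1; P2→P gives 8>3; P3→Y gives 9>3]
(B,R,X): not NE [P1→C gives 5>3; P2→Q gives 5>1; P3→Y gives 9>6]
(B,R,Y): not NE [P1→A gives 7>2; P2→P gives 10>1]
(B,R,Z): not NE [P2→P gives 8>6; P3→Y gives 9>5]
(C,P,X): not NE [P1→B gives 6>1; P2→Q gives 4>0; P3→Y gives 6>3]
(C,P,Y): not NE [P1→A gives 9>7; P2→Q gives 7>2]
(C,P,Z): not NE [P2→R gives 9>6; P3→Y gives 6>4]
(C,Q,X): not NE [P3→Y gives 6>1]
(C,Q,Y): not NE [P1→B gives 2>1]
(C,Q,Z): not NE [P1→A gives 8>4; P2→R gives 9>2; P3→Y gives 6>0]
(C,R,X): not NE [P2→Q gives 4>3; P3→Z gives 5>4]
(C,R,Y): not NE [P1→A gives 7>6; P2→Q gives 7>1; P3→Z gives 5>4]
(C,R,Z): not NE [P1→B gives 5>4]

Nash profiles: (A,P,Y)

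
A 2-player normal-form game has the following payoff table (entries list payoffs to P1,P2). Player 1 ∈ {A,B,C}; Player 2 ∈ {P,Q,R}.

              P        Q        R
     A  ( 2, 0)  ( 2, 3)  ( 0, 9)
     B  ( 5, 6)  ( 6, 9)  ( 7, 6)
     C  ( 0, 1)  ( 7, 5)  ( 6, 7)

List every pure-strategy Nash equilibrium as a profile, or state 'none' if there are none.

No pure NE.

(A,P): not NE [P1→B gives 5>2; P2→R gives 9>0]
(A,Q): not NE [P1→C gives 7>2; P2→R gives 9>3]
(A,R): not NE [P1→B gives 7>0]
(B,P): not NE [P2→Q gives 9>6]
(B,Q): not NE [P1→C gives 7>6]
(B,R): not NE [P2→Q gives 9>6]
(C,P): not NE [P1→B gives 5>0; P2→R gives 7>1]
(C,Q): not NE [P2→R gives 7>5]
(C,R): not NE [P1→B gives 7>6]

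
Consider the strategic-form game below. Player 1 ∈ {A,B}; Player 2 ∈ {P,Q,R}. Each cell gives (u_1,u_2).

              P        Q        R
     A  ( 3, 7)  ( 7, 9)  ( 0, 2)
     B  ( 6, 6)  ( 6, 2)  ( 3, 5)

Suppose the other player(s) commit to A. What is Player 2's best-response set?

P2 best: {Q}

u_2(P vs A) = 7
u_2(Q vs A) = 9
u_2(R vs A) = 2
max payoff 9 at {Q}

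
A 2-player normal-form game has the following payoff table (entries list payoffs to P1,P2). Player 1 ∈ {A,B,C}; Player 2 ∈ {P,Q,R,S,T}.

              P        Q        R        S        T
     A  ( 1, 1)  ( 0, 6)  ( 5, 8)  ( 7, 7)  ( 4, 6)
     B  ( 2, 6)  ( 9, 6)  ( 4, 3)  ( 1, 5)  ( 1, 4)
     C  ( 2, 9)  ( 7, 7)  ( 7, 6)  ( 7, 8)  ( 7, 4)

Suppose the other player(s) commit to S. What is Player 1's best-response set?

u_1(A vs S) = 7
u_1(B vs S) = 1
u_1(C vs S) = 7
max payoff 7 at {A,C}

argmax u_1 = {A,C}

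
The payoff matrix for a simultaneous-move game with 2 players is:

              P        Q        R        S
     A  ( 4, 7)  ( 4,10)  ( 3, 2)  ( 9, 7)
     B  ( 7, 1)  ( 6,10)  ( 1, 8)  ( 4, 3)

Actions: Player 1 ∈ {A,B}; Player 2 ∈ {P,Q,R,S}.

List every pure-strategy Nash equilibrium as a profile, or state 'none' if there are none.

(A,P): not NE [P1→B gives 7>4; P2→Q gives 10>7]
(A,Q): not NE [P1→B gives 6>4]
(A,R): not NE [P2→Q gives 10>2]
(A,S): not NE [P2→Q gives 10>7]
(B,P): not NE [P2→Q gives 10>1]
(B,Q): NE
(B,R): not NE [P1→A gives 3>1; P2→Q gives 10>8]
(B,S): not NE [P1→A gives 9>4; P2→Q gives 10>3]

PSNE = {(B,Q)}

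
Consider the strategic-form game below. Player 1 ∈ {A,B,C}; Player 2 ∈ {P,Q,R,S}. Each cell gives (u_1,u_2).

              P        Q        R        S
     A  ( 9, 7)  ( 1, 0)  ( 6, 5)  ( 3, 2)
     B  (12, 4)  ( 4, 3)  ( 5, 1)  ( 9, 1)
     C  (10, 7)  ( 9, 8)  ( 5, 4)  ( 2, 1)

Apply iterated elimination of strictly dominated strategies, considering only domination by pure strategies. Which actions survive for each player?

P2 drop R (P beats it: A:7>5 B:4>1 C:7>4)
P1 drop A (B beats it: P:12>9 Q:4>1 S:9>3)
P2 drop S (P beats it: B:4>1 C:7>1)
P1→{B,C} P2→{P,Q}

IESDS → P1:{B,C} P2:{P,Q}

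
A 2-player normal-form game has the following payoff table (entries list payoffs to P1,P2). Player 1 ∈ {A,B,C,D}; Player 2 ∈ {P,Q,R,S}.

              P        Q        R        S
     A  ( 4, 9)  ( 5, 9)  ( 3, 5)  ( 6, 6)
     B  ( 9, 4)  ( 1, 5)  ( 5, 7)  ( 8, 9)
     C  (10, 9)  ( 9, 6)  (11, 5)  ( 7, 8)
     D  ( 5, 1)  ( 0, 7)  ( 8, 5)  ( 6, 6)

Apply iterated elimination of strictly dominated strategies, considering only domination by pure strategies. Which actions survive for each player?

P1 drop A (C beats it: P:10>4 Q:9>5 R:11>3 S:7>6)
P1 drop D (C beats it: P:10>5 Q:9>0 R:11>8 S:7>6)
P2 drop Q (S beats it: B:9>5 C:8>6)
P2 drop R (S beats it: B:9>7 C:8>5)
P1→{B,C} P2→{P,S}

Survivors P1:{B,C} P2:{P,S}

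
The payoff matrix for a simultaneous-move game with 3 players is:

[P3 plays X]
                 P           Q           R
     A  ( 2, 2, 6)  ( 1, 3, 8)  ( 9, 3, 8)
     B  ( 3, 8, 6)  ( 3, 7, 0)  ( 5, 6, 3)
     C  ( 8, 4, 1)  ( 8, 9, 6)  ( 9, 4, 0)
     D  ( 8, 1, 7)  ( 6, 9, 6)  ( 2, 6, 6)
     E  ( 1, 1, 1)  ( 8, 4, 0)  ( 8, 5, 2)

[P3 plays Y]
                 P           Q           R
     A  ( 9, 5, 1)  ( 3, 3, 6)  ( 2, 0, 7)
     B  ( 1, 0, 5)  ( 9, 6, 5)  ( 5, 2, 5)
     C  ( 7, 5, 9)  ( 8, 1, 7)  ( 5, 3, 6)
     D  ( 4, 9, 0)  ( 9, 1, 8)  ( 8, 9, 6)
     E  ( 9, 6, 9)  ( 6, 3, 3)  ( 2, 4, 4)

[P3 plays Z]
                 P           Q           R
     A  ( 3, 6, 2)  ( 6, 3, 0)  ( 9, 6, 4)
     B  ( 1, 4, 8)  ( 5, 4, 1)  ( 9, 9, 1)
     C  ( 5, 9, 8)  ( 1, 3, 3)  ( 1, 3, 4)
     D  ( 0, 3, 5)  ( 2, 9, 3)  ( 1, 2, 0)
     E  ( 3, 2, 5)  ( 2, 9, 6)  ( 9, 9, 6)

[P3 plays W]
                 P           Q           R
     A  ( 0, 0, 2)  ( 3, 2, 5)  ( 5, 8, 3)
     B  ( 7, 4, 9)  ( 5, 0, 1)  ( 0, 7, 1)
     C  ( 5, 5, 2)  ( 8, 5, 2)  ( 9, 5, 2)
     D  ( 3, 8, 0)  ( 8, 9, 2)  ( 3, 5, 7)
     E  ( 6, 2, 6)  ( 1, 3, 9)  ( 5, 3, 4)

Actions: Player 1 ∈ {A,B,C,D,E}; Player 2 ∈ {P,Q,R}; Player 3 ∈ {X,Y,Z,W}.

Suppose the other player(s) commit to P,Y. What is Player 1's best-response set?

u_1(A vs P,Y) = 9
u_1(B vs P,Y) = 1
u_1(C vs P,Y) = 7
u_1(D vs P,Y) = 4
u_1(E vs P,Y) = 9
max payoff 9 at {A,E}

P1 best: {A,E}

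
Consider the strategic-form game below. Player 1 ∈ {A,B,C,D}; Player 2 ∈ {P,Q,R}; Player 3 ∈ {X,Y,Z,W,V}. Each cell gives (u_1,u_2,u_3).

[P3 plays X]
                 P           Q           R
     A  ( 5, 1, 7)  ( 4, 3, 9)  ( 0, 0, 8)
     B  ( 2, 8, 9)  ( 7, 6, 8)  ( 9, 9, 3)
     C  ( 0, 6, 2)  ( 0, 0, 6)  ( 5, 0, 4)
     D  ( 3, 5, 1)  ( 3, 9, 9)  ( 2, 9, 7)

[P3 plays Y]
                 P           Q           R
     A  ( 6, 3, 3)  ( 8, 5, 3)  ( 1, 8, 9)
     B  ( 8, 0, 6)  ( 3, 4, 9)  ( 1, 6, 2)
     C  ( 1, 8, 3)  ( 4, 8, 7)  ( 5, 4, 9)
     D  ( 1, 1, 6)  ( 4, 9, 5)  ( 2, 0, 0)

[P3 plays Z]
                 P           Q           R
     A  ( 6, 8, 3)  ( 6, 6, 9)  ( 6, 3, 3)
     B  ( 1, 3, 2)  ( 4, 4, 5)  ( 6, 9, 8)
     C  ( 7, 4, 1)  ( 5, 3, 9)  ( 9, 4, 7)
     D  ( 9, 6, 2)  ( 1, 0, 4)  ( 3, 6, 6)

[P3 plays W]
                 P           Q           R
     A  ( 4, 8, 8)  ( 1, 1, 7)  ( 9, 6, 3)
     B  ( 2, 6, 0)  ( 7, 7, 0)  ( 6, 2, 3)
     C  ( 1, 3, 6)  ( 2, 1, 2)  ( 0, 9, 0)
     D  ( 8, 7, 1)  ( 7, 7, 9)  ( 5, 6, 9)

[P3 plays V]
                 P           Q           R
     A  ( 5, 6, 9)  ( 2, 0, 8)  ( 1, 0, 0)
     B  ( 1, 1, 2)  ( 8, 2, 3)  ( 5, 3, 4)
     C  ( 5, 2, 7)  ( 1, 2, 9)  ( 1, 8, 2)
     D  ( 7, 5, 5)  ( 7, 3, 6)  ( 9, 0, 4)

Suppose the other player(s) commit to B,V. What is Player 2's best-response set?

u_2(P vs B,V) = 1
u_2(Q vs B,V) = 2
u_2(R vs B,V) = 3
max payoff 3 at {R}

P2 best: {R}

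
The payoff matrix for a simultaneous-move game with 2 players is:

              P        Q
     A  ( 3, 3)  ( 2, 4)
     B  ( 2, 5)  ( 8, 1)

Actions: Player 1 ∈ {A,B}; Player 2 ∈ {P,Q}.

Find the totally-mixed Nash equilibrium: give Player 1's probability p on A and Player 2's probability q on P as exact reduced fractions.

p=4/5, q=6/7

P1 indiff ⇒ q·3+(1-q)·2 = q·2+(1-q)·8 ⇒ q(1) = (1-q)(6) ⇒ q = 6/7
P2 indiff ⇒ p·3+(1-p)·5 = p·4+(1-p)·1 ⇒ p(-1) = (1-p)(-4) ⇒ p = 4/5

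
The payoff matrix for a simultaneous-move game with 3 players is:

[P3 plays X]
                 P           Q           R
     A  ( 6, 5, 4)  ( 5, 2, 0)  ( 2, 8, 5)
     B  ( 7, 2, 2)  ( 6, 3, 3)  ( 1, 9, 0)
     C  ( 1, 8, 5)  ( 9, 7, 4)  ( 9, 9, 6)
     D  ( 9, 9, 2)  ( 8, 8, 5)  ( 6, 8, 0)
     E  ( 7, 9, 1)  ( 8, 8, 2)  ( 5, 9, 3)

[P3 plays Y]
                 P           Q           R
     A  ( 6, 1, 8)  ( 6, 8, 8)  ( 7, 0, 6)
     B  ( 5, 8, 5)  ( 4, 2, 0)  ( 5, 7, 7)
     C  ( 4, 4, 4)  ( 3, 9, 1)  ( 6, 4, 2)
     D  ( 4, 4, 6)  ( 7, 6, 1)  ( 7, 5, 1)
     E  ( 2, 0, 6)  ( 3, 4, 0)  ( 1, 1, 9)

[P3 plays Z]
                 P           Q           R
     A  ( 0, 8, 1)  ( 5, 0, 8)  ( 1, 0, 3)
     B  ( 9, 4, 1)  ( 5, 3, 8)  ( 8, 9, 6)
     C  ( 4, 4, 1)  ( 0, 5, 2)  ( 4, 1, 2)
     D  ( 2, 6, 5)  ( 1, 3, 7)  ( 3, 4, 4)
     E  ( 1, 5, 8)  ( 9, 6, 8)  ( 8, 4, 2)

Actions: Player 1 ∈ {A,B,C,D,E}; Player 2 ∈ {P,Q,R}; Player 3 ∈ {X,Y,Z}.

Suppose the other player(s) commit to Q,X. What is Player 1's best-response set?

argmax u_1 = {C}

u_1(A vs Q,X) = 5
u_1(B vs Q,X) = 6
u_1(C vs Q,X) = 9
u_1(D vs Q,X) = 8
u_1(E vs Q,X) = 8
max payoff 9 at {C}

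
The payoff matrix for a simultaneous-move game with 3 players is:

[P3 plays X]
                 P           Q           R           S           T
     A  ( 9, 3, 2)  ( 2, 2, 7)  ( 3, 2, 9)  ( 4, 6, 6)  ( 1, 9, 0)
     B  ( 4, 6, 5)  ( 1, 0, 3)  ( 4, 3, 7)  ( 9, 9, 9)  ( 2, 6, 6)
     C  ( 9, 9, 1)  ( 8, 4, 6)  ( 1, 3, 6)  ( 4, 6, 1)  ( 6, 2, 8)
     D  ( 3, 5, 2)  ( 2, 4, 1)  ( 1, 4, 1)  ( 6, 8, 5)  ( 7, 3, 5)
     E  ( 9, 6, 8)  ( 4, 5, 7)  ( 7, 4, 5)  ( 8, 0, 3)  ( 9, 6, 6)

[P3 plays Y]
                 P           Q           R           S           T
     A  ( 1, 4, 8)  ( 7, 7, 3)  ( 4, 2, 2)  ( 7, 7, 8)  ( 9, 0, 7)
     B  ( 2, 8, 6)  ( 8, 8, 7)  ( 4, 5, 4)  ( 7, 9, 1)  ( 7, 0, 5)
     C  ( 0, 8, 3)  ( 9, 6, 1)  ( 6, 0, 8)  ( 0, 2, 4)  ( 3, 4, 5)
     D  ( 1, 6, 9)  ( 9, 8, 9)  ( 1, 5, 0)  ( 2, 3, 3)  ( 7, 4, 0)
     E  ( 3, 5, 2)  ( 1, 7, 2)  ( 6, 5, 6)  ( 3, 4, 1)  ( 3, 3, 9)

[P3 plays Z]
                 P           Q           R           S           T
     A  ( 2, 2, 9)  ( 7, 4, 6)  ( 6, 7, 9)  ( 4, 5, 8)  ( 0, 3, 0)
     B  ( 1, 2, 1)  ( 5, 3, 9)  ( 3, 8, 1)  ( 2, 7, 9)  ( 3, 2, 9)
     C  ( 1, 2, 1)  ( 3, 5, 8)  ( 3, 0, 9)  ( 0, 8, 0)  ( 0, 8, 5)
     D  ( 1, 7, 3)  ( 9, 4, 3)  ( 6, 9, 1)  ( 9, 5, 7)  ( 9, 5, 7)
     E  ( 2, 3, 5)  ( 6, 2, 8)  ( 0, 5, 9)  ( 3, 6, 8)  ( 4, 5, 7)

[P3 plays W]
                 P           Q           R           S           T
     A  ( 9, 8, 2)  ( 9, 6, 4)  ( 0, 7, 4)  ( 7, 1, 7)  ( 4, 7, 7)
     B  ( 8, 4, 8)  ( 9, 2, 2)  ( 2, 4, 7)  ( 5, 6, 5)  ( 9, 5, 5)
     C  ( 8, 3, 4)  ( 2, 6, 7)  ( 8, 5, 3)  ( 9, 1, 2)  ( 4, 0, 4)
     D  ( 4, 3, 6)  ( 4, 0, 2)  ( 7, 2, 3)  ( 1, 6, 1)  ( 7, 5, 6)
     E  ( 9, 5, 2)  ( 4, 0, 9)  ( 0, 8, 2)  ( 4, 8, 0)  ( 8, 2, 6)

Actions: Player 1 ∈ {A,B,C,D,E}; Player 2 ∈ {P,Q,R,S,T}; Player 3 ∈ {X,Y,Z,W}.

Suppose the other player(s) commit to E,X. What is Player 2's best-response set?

u_2(P vs E,X) = 6
u_2(Q vs E,X) = 5
u_2(R vs E,X) = 4
u_2(S vs E,X) = 0
u_2(T vs E,X) = 6
max payoff 6 at {P,T}

P2 best: {P,T}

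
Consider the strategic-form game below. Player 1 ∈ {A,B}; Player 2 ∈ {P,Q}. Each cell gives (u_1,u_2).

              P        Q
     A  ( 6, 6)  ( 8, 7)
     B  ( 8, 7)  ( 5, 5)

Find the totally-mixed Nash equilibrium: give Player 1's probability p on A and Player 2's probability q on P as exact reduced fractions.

p=2/3, q=3/5

P1 indiff ⇒ q·6+(1-q)·8 = q·8+(1-q)·5 ⇒ q(-2) = (1-q)(-3) ⇒ q = 3/5
P2 indiff ⇒ p·6+(1-p)·7 = p·7+(1-p)·5 ⇒ p(-1) = (1-p)(-2) ⇒ p = 2/3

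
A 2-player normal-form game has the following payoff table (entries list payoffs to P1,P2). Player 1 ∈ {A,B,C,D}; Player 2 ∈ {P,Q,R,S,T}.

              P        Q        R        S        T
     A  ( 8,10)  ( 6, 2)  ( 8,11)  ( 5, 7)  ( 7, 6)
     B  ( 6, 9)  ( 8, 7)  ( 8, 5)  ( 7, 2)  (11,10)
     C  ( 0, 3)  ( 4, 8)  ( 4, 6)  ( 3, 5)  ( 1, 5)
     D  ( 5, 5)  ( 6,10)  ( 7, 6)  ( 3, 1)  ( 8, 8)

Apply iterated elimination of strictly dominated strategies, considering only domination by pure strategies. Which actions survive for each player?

Survivors P1:{A,B} P2:{P,R,T}

P1 drop C (A beats it: P:8>0 Q:6>4 R:8>4 S:5>3 T:7>1)
P1 drop D (B beats it: P:6>5 Q:8>6 R:8>7 S:7>3 T:11>8)
P2 drop Q (P beats it: A:10>2 B:9>7)
P2 drop S (P beats it: A:10>7 B:9>2)
P1→{A,B} P2→{P,R,T}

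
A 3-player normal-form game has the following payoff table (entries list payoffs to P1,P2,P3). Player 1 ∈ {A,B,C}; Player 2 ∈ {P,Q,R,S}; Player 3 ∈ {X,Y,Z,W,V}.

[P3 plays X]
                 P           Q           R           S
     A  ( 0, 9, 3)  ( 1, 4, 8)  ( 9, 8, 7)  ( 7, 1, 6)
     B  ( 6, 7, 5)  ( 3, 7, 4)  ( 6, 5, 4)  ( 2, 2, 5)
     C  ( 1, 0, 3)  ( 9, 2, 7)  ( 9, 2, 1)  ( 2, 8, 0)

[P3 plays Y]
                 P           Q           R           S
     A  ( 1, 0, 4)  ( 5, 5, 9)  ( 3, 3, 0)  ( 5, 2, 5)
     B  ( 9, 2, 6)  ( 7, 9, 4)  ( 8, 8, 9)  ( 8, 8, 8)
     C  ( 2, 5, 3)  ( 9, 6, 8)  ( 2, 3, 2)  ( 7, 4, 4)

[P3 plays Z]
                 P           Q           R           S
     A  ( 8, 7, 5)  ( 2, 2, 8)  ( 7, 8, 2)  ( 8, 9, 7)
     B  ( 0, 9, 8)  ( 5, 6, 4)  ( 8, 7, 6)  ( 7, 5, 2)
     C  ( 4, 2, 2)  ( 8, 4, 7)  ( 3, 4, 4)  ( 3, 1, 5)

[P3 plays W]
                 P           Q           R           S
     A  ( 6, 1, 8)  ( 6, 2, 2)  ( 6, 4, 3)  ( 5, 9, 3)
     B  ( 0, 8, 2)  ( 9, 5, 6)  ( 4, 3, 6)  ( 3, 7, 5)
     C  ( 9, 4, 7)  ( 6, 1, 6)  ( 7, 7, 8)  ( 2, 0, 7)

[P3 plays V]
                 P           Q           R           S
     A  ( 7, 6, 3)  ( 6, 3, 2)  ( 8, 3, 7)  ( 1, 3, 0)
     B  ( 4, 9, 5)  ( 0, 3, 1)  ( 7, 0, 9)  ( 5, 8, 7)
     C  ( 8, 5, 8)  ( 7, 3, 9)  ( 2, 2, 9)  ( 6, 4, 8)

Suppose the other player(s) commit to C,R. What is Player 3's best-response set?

BR_3 = {V}

u_3(X vs C,R) = 1
u_3(Y vs C,R) = 2
u_3(Z vs C,R) = 4
u_3(W vs C,R) = 8
u_3(V vs C,R) = 9
max payoff 9 at {V}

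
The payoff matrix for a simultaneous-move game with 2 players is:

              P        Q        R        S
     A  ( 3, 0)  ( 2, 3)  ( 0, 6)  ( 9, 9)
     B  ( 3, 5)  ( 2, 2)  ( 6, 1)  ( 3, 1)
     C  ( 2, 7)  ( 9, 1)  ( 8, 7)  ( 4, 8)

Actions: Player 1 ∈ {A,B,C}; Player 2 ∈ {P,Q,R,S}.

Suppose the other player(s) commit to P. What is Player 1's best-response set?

u_1(A vs P) = 3
u_1(B vs P) = 3
u_1(C vs P) = 2
max payoff 3 at {A,B}

BR_1 = {A,B}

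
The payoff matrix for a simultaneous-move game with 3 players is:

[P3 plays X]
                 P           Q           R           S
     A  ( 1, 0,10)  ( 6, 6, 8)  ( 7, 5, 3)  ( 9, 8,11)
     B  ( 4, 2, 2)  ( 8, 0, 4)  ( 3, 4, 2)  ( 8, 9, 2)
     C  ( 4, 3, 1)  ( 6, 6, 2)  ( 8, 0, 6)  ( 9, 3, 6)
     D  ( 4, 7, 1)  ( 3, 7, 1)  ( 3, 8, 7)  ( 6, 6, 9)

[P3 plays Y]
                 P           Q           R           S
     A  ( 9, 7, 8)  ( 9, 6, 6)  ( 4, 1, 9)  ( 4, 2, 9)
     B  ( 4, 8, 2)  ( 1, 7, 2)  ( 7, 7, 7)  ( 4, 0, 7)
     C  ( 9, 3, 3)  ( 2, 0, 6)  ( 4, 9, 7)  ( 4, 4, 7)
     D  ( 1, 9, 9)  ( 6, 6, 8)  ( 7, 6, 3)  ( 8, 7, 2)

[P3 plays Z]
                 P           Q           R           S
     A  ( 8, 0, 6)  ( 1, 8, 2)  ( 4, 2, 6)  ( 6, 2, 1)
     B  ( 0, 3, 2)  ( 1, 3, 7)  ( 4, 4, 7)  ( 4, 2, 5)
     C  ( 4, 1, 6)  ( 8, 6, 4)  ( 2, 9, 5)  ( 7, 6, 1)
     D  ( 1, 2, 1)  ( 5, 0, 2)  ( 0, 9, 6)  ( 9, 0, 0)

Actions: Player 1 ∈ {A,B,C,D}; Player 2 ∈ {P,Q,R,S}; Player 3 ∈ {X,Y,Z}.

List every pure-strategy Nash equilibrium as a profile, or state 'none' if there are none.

(A,P,X): not NE [P1→D gives 4>1; P2→S gives 8>0]
(A,P,Y): not NE [P3→X gives 10>8]
(A,P,Z): not NE [P2→Q gives 8>0; P3→X gives 10>6]
(A,Q,X): not NE [P1→B gives 8>6; P2→S gives 8>6]
(A,Q,Y): not NE [P2→P gives 7>6; P3→X gives 8>6]
(A,Q,Z): not NE [P1→C gives 8>1; P3→X gives 8>2]
(A,R,X): not NE [P1→C gives 8>7; P2→S gives 8>5; P3→Y gives 9>3]
(A,R,Y): not NE [P1→D gives 7>4; P2→P gives 7>1]
(A,R,Z): not NE [P2→Q gives 8>2; P3→Y gives 9>6]
(A,S,X): NE
(A,S,Y): not NE [P1→D gives 8>4; P2→P gives 7>2; P3→X gives 11>9]
(A,S,Z): not NE [P1→D gives 9>6; P2→Q gives 8>2; P3→X gives 11>1]
(B,P,X): not NE [P2→S gives 9>2]
(B,P,Y): not NE [P1→C gives 9>4]
(B,P,Z): not NE [P1→A gives 8>0; P2→R gives 4>3]
(B,Q,X): not NE [P2→S gives 9>0; P3→Z gives 7>4]
(B,Q,Y): not NE [P1→A gives 9>1; P2→P gives 8>7; P3→Z gives 7>2]
(B,Q,Z): not NE [P1→C gives 8>1; P2→R gives 4>3]
(B,R,X): not NE [P1→C gives 8>3; P2→S gives 9>4; P3→Z gives 7>2]
(B,R,Y): not NE [P2→P gives 8>7]
(B,R,Z): NE
(B,S,X): not NE [P1→C gives 9>8; P3→Y gives 7>2]
(B,S,Y): not NE [P1→D gives 8>4; P2→P gives 8>0]
(B,S,Z): not NE [P1→D gives 9>4; P2→R gives 4>2; P3→Y gives 7>5]
(C,P,X): not NE [P2→Q gives 6>3; P3→Z gives 6>1]
(C,P,Y): not NE [P2→R gives 9>3; P3→Z gives 6>3]
(C,P,Z): not NE [P1→A gives 8>4; P2→R gives 9>1]
(C,Q,X): not NE [P1→B gives 8>6; P3→Y gives 6>2]
(C,Q,Y): not NE [P1→A gives 9>2; P2→R gives 9>0]
(C,Q,Z): not NE [P2→R gives 9>6; P3→Y gives 6>4]
(C,R,X): not NE [P2→Q gives 6>0; P3→Y gives 7>6]
(C,R,Y): not NE [P1→D gives 7>4]
(C,R,Z): not NE [P1→B gives 4>2; P3→Y gives 7>5]
(C,S,X): not NE [P2→Q gives 6>3; P3→Y gives 7>6]
(C,S,Y): not NE [P1→D gives 8>4; P2→R gives 9>4]
(C,S,Z): not NE [P1→D gives 9>7; P2→R gives 9>6; P3→Y gives 7>1]
(D,P,X): not NE [P2→R gives 8>7; P3→Y gives 9>1]
(D,P,Y): not NE [P1→C gives 9>1]
(D,P,Z): not NE [P1→A gives 8>1; P2→R gives 9>2; P3→Y gives 9>1]
(D,Q,X): not NE [P1→B gives 8>3; P2→R gives 8>7; P3→Y gives 8>1]
(D,Q,Y): not NE [P1→A gives 9>6; P2→P gives 9>6]
(D,Q,Z): not NE [P1→C gives 8>5; P2→R gives 9>0; P3→Y gives 8>2]
(D,R,X): not NE [P1→C gives 8>3]
(D,R,Y): not NE [P2→P gives 9>6; P3→X gives 7>3]
(D,R,Z): not NE [P1→B gives 4>0; P3→X gives 7>6]
(D,S,X): not NE [P1→C gives 9>6; P2→R gives 8>6]
(D,S,Y): not NE [P2→P gives 9>7; P3→X gives 9>2]
(D,S,Z): not NE [P2→R gives 9>0; P3→X gives 9>0]

Nash profiles: (A,S,X), (B,R,Z)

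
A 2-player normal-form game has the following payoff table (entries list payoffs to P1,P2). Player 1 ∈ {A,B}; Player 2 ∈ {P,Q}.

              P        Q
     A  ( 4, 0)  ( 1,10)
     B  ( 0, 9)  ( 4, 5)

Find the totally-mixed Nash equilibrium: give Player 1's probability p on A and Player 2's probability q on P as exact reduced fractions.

P1 indiff ⇒ q·4+(1-q)·1 = q·0+(1-q)·4 ⇒ q(4) = (1-q)(3) ⇒ q = 3/7
P2 indiff ⇒ p·0+(1-p)·9 = p·10+(1-p)·5 ⇒ p(-10) = (1-p)(-4) ⇒ p = 2/7

p=2/7, q=3/7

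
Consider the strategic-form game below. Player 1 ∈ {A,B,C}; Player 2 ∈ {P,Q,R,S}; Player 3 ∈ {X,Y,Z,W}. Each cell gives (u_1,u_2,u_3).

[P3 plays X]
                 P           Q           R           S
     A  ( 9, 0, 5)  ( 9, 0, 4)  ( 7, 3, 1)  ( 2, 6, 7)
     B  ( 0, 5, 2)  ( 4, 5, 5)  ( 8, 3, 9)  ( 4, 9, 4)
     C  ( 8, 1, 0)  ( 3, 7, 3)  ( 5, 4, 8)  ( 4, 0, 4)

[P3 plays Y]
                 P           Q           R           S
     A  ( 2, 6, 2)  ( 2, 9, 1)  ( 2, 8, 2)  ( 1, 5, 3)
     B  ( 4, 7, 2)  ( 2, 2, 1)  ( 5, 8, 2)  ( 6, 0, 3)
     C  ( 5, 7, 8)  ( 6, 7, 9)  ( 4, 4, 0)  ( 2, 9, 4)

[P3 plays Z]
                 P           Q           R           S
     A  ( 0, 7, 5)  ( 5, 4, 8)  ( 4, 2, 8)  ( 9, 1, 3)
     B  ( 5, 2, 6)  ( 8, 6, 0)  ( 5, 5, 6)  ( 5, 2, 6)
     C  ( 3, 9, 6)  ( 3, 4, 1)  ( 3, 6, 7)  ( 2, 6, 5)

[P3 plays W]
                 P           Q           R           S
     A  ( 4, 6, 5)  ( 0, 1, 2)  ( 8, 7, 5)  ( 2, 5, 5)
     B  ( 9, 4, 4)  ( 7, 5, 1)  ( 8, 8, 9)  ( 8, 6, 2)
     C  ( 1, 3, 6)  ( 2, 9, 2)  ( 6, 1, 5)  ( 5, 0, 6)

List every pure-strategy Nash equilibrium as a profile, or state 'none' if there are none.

(A,P,X): not NE [P2→S gives 6>0]
(A,P,Y): not NE [P1→C gives 5>2; P2→Q gives 9>6; P3→W gives 5>2]
(A,P,Z): not NE [P1→B gives 5>0]
(A,P,W): not NE [P1→B gives 9>4; P2→R gives 7>6]
(A,Q,X): not NE [P2→S gives 6>0; P3→Z gives 8>4]
(A,Q,Y): not NE [P1→C gives 6>2; P3→Z gives 8>1]
(A,Q,Z): not NE [P1→B gives 8>5; P2→P gives 7>4]
(A,Q,W): not NE [P1→B gives 7>0; P2→R gives 7>1; P3→Z gives 8>2]
(A,R,X): not NE [P1→B gives 8>7; P2→S gives 6>3; P3→Z gives 8>1]
(A,R,Y): not NE [P1→B gives 5>2; P2→Q gives 9>8; P3→Z gives 8>2]
(A,R,Z): not NE [P1→B gives 5>4; P2→P gives 7>2]
(A,R,W): not NE [P3→Z gives 8>5]
(A,S,X): not NE [P1→C gives 4>2]
(A,S,Y): not NE [P1→B gives 6>1; P2→Q gives 9>5; P3→X gives 7>3]
(A,S,Z): not NE [P2→P gives 7>1; P3→X gives 7>3]
(A,S,W): not NE [P1→B gives 8>2; P2→R gives 7>5; P3→X gives 7>5]
(B,P,X): not NE [P1→A gives 9>0; P2→S gives 9>5; P3→Z gives 6>2]
(B,P,Y): not NE [P1→C gives 5>4; P2→R gives 8>7; P3→Z gives 6>2]
(B,P,Z): not NE [P2→Q gives 6>2]
(B,P,W): not NE [P2→R gives 8>4; P3→Z gives 6>4]
(B,Q,X): not NE [P1→A gives 9>4; P2→S gives 9>5]
(B,Q,Y): not NE [P1→C gives 6>2; P2→R gives 8>2; P3→X gives 5>1]
(B,Q,Z): not NE [P3→X gives 5>0]
(B,Q,W): not NE [P2→R gives 8>5; P3→X gives 5>1]
(B,R,X): not NE [P2→S gives 9>3]
(B,R,Y): not NE [P3→W gives 9>2]
(B,R,Z): not NE [P2→Q gives 6>5; P3→W gives 9>6]
(B,R,W): NE
(B,S,X): not NE [P3→Z gives 6>4]
(B,S,Y): not NE [P2→R gives 8>0; P3→Z gives 6>3]
(B,S,Z): not NE [P1→A gives 9>5; P2→Q gives 6>2]
(B,S,W): not NE [P2→R gives 8>6; P3→Z gives 6>2]
(C,P,X): not NE [P1→A gives 9>8; P2→Q gives 7>1; P3→Y gives 8>0]
(C,P,Y): not NE [P2→S gives 9>7]
(C,P,Z): not NE [P1→B gives 5>3; P3→Y gives 8>6]
(C,P,W): not NE [P1→B gives 9>1; P2→Q gives 9>3; P3→Y gives 8>6]
(C,Q,X): not NE [P1→A gives 9>3; P3→Y gives 9>3]
(C,Q,Y): not NE [P2→S gives 9>7]
(C,Q,Z): not NE [P1→B gives 8>3; P2→P gives 9>4; P3→Y gives 9>1]
(C,Q,W): not NE [P1→B gives 7>2; P3→Y gives 9>2]
(C,R,X): not NE [P1→B gives 8>5; P2→Q gives 7>4]
(C,R,Y): not NE [P1→B gives 5>4; P2→S gives 9>4; P3→X gives 8>0]
(C,R,Z): not NE [P1→B gives 5>3; P2→P gives 9>6; P3→X gives 8>7]
(C,R,W): not NE [P1→B gives 8>6; P2→Q gives 9>1; P3→X gives 8>5]
(C,S,X): not NE [P2→Q gives 7>0; P3→W gives 6>4]
(C,S,Y): not NE [P1→B gives 6>2; P3→W gives 6>4]
(C,S,Z): not NE [P1→A gives 9>2; P2→P gives 9>6; P3→W gives 6>5]
(C,S,W): not NE [P1→B gives 8>5; P2→Q gives 9>0]

PSNE = {(B,R,W)}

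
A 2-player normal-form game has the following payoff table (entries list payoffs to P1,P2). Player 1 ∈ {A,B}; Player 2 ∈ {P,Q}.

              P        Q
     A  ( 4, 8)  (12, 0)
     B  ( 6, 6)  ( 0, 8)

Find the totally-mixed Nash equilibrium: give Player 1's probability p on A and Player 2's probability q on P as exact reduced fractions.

P1 indiff ⇒ q·4+(1-q)·12 = q·6+(1-q)·0 ⇒ q(-2) = (1-q)(-12) ⇒ q = 6/7
P2 indiff ⇒ p·8+(1-p)·6 = p·0+(1-p)·8 ⇒ p(8) = (1-p)(2) ⇒ p = 1/5

(p,q) = (1/5, 6/7)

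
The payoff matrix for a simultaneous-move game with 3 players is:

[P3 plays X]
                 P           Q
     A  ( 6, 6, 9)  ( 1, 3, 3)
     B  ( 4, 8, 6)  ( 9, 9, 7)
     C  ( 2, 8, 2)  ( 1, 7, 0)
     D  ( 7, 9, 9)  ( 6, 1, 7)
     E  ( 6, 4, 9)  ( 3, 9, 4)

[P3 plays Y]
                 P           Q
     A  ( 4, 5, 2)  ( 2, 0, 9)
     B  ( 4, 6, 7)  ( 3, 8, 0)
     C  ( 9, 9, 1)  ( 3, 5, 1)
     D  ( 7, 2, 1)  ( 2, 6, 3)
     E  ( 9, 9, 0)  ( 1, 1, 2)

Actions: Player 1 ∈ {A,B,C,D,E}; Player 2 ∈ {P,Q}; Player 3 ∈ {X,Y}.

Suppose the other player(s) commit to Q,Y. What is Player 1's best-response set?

P1 best: {B,C}

u_1(A vs Q,Y) = 2
u_1(B vs Q,Y) = 3
u_1(C vs Q,Y) = 3
u_1(D vs Q,Y) = 2
u_1(E vs Q,Y) = 1
max payoff 3 at {B,C}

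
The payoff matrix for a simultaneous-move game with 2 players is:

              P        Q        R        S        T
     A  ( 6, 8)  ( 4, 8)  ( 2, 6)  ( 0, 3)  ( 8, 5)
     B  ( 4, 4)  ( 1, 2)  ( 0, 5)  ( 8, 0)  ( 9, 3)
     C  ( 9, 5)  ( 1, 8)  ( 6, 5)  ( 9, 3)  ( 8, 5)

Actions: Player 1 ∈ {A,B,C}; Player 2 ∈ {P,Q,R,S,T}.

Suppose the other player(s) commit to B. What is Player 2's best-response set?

u_2(P vs B) = 4
u_2(Q vs B) = 2
u_2(R vs B) = 5
u_2(S vs B) = 0
u_2(T vs B) = 3
max payoff 5 at {R}

argmax u_2 = {R}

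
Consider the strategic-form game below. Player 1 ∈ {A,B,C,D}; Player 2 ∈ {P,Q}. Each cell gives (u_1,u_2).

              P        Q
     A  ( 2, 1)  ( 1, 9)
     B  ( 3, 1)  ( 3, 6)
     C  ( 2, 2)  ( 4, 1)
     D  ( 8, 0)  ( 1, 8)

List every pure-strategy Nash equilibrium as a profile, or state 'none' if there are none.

PSNE: ∅

(A,P): not NE [P1→D gives 8>2; P2→Q gives 9>1]
(A,Q): not NE [P1→C gives 4>1]
(B,P): not NE [P1→D gives 8>3; P2→Q gives 6>1]
(B,Q): not NE [P1→C gives 4>3]
(C,P): not NE [P1→D gives 8>2]
(C,Q): not NE [P2→P gives 2>1]
(D,P): not NE [P2→Q gives 8>0]
(D,Q): not NE [P1→C gives 4>1]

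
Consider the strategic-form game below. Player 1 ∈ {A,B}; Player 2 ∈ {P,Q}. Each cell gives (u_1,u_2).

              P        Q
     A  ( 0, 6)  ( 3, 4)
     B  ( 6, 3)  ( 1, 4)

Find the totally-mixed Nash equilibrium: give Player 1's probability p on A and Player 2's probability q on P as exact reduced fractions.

P1 indiff ⇒ q·0+(1-q)·3 = q·6+(1-q)·1 ⇒ q(-6) = (1-q)(-2) ⇒ q = 1/4
P2 indiff ⇒ p·6+(1-p)·3 = p·4+(1-p)·4 ⇒ p(2) = (1-p)(1) ⇒ p = 1/3

(p,q) = (1/3, 1/4)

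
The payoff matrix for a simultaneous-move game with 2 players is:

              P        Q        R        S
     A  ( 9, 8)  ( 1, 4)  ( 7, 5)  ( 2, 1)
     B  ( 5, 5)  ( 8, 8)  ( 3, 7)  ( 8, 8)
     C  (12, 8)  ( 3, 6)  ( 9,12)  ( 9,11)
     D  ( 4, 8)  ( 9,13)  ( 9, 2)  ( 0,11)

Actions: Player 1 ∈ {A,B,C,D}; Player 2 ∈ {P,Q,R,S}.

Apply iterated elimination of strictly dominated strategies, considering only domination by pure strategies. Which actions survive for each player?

P1 drop A (C beats it: P:12>9 Q:3>1 R:9>7 S:9>2)
P2 drop P (S beats it: B:8>5 C:11>8 D:11>8)
P1→{B,C,D} P2→{Q,R,S}

Survivors P1:{B,C,D} P2:{Q,R,S}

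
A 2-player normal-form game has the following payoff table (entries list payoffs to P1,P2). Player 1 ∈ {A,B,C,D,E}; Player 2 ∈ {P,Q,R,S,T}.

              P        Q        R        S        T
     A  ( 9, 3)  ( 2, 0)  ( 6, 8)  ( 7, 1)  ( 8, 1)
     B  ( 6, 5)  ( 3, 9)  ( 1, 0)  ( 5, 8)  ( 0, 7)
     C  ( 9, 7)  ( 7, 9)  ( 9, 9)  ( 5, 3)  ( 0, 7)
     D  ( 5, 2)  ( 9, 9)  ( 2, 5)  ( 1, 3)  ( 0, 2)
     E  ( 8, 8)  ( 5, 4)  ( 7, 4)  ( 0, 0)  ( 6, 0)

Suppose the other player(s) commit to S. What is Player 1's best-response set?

u_1(A vs S) = 7
u_1(B vs S) = 5
u_1(C vs S) = 5
u_1(D vs S) = 1
u_1(E vs S) = 0
max payoff 7 at {A}

P1 best: {A}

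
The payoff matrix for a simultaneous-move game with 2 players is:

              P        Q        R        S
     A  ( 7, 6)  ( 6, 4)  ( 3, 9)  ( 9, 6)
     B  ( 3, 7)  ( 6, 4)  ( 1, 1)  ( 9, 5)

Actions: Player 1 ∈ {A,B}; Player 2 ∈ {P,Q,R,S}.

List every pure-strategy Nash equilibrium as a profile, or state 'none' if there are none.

(A,P): not NE [P2→R gives 9>6]
(A,Q): not NE [P2→R gives 9>4]
(A,R): NE
(A,S): not NE [P2→R gives 9>6]
(B,P): not NE [P1→A gives 7>3]
(B,Q): not NE [P2→P gives 7>4]
(B,R): not NE [P1→A gives 3>1; P2→P gives 7>1]
(B,S): not NE [P2→P gives 7>5]

Nash profiles: (A,R)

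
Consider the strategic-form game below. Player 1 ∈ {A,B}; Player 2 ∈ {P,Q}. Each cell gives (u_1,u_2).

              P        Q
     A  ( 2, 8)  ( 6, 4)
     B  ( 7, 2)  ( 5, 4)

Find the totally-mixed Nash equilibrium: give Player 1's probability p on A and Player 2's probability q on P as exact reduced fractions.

P1 indiff ⇒ q·2+(1-q)·6 = q·7+(1-q)·5 ⇒ q(-5) = (1-q)(-1) ⇒ q = 1/6
P2 indiff ⇒ p·8+(1-p)·2 = p·4+(1-p)·4 ⇒ p(4) = (1-p)(2) ⇒ p = 1/3

(p,q) = (1/3, 1/6)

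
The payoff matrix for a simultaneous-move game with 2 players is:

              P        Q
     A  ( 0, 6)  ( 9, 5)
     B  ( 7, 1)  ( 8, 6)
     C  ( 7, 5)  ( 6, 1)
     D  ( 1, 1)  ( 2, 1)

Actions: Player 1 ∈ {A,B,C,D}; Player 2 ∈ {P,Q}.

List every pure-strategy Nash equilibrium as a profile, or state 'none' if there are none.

PSNE = {(C,P)}

(A,P): not NE [P1→C gives 7>0]
(A,Q): not NE [P2→P gives 6>5]
(B,P): not NE [P2→Q gives 6>1]
(B,Q): not NE [P1→A gives 9>8]
(C,P): NE
(C,Q): not NE [P1→A gives 9>6; P2→P gives 5>1]
(D,P): not NE [P1→C gives 7>1]
(D,Q): not NE [P1→A gives 9>2]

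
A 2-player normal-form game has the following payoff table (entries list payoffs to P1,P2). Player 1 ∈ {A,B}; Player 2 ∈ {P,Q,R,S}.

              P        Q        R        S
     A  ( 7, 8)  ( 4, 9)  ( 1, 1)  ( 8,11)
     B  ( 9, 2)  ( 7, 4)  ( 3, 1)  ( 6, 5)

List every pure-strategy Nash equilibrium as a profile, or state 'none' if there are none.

(A,P): not NE [P1→B gives 9>7; P2→S gives 11>8]
(A,Q): not NE [P1→B gives 7>4; P2→S gives 11>9]
(A,R): not NE [P1→B gives 3>1; P2→S gives 11>1]
(A,S): NE
(B,P): not NE [P2→S gives 5>2]
(B,Q): not NE [P2→S gives 5>4]
(B,R): not NE [P2→S gives 5>1]
(B,S): not NE [P1→A gives 8>6]

Nash profiles: (A,S)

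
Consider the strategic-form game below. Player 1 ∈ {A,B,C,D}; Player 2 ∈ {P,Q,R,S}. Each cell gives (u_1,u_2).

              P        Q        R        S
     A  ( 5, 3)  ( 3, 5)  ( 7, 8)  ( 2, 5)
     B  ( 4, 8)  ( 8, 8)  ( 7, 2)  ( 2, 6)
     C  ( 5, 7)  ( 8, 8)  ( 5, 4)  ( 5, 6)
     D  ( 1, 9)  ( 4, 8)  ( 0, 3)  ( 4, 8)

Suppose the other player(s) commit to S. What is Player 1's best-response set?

u_1(A vs S) = 2
u_1(B vs S) = 2
u_1(C vs S) = 5
u_1(D vs S) = 4
max payoff 5 at {C}

BR_1 = {C}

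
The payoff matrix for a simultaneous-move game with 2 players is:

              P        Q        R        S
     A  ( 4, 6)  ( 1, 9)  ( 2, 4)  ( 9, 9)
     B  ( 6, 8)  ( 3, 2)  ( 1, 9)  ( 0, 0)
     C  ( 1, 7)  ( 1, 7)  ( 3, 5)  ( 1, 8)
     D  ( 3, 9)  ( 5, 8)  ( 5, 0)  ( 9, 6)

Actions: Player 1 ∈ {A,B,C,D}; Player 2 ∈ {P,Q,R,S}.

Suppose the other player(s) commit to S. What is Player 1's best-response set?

BR_1 = {A,D}

u_1(A vs S) = 9
u_1(B vs S) = 0
u_1(C vs S) = 1
u_1(D vs S) = 9
max payoff 9 at {A,D}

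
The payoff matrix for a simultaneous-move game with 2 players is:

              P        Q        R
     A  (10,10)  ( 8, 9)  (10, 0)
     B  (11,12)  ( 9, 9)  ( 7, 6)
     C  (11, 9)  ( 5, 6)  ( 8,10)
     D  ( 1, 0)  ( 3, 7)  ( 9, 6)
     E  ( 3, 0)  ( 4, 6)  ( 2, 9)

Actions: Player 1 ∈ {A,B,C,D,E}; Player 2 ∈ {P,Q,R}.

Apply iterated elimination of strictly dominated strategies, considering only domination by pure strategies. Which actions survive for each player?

P1 drop D (A beats it: P:10>1 Q:8>3 R:10>9)
P1 drop E (A beats it: P:10>3 Q:8>4 R:10>2)
P2 drop Q (P beats it: A:10>9 B:12>9 C:9>6)
P1→{A,B,C} P2→{P,R}

Remaining: P1:{A,B,C} P2:{P,R}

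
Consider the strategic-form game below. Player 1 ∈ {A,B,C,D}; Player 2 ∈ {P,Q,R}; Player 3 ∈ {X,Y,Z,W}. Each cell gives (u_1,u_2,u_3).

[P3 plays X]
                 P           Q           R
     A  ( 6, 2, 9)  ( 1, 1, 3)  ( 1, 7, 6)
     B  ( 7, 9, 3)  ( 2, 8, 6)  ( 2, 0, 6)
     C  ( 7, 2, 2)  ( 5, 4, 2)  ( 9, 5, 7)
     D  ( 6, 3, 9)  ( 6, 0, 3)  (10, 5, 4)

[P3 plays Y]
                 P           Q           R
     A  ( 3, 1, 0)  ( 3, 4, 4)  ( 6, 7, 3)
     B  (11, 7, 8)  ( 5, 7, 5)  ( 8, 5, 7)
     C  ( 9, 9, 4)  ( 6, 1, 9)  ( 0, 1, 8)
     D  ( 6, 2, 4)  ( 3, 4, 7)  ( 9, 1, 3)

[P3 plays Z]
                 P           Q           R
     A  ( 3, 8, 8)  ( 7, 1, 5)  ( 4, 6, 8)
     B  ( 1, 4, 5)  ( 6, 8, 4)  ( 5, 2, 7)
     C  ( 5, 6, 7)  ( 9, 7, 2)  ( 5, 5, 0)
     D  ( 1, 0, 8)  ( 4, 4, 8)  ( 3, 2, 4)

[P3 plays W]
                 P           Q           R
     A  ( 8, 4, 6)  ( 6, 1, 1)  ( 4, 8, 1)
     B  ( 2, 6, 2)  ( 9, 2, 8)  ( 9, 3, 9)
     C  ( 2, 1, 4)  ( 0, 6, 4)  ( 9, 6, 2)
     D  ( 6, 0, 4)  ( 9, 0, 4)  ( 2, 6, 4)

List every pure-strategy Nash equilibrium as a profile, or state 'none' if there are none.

Nash profiles: (B,P,Y), (D,R,X)

(A,P,X): not NE [P1→C gives 7>6; P2→R gives 7>2]
(A,P,Y): not NE [P1→B gives 11>3; P2→R gives 7>1; P3→X gives 9>0]
(A,P,Z): not NE [P1→C gives 5>3; P3→X gives 9>8]
(A,P,W): not NE [P2→R gives 8>4; P3→X gives 9>6]
(A,Q,X): not NE [P1→D gives 6>1; P2→R gives 7>1; P3→Z gives 5>3]
(A,Q,Y): not NE [P1→C gives 6>3; P2→R gives 7>4; P3→Z gives 5>4]
(A,Q,Z): not NE [P1→C gives 9>7; P2→P gives 8>1]
(A,Q,W): not NE [P1→D gives 9>6; P2→R gives 8>1; P3→Z gives 5>1]
(A,R,X): not NE [P1→D gives 10>1; P3→Z gives 8>6]
(A,R,Y): not NE [P1→D gives 9>6; P3→Z gives 8>3]
(A,R,Z): not NE [P1→C gives 5>4; P2→P gives 8>6]
(A,R,W): not NE [P1→C gives 9>4; P3→Z gives 8>1]
(B,P,X): not NE [P3→Y gives 8>3]
(B,P,Y): NE
(B,P,Z): not NE [P1→C gives 5>1; P2→Q gives 8>4; P3→Y gives 8>5]
(B,P,W): not NE [P1→A gives 8>2; P3→Y gives 8>2]
(B,Q,X): not NE [P1→D gives 6>2; P2→P gives 9>8; P3→W gives 8>6]
(B,Q,Y): not NE [P1→C gives 6>5; P3→W gives 8>5]
(B,Q,Z): not NE [P1→C gives 9>6; P3→W gives 8>4]
(B,Q,W): not NE [P2→P gives 6>2]
(B,R,X): not NE [P1→D gives 10>2; P2→P gives 9>0; P3→W gives 9>6]
(B,R,Y): not NE [P1→D gives 9>8; P2→Q gives 7>5; P3→W gives 9>7]
(B,R,Z): not NE [P2→Q gives 8>2; P3→W gives 9>7]
(B,R,W): not NE [P2→P gives 6>3]
(C,P,X): not NE [P2→R gives 5>2; P3→Z gives 7>2]
(C,P,Y): not NE [P1→B gives 11>9; P3→Z gives 7>4]
(C,P,Z): not NE [P2→Q gives 7>6]
(C,P,W): not NE [P1→A gives 8>2; P2→R gives 6>1; P3→Z gives 7>4]
(C,Q,X): not NE [P1→D gives 6>5; P2→R gives 5>4; P3→Y gives 9>2]
(C,Q,Y): not NE [P2→P gives 9>1]
(C,Q,Z): not NE [P3→Y gives 9>2]
(C,Q,W): not NE [P1→D gives 9>0; P3→Y gives 9>4]
(C,R,X): not NE [P1→D gives 10>9; P3→Y gives 8>7]
(C,R,Y): not NE [P1→D gives 9>0; P2→P gives 9>1]
(C,R,Z): not NE [P2→Q gives 7>5; P3→Y gives 8>0]
(C,R,W): not NE [P3→Y gives 8>2]
(D,P,X): not NE [P1→C gives 7>6; P2→R gives 5>3]
(D,P,Y): not NE [P1→B gives 11>6; P2→Q gives 4>2; P3→X gives 9>4]
(D,P,Z): not NE [P1→C gives 5>1; P2→Q gives 4>0; P3→X gives 9>8]
(D,P,W): not NE [P1→A gives 8>6; P2→R gives 6>0; P3→X gives 9>4]
(D,Q,X): not NE [P2→R gives 5>0; P3→Z gives 8>3]
(D,Q,Y): not NE [P1→C gives 6>3; P3→Z gives 8>7]
(D,Q,Z): not NE [P1→C gives 9>4]
(D,Q,W): not NE [P2→R gives 6>0; P3→Z gives 8>4]
(D,R,X): NE
(D,R,Y): not NE [P2→Q gives 4>1; P3→W gives 4>3]
(D,R,Z): not NE [P1→C gives 5>3; P2→Q gives 4>2]
(D,R,W): not NE [P1→C gives 9>2]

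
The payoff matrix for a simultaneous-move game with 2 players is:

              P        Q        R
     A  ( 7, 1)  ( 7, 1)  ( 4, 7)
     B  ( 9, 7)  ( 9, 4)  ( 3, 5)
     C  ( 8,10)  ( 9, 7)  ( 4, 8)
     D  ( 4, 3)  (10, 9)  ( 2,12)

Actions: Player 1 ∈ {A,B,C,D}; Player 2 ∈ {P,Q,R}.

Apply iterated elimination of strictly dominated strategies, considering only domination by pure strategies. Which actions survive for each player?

P2 drop Q (R beats it: A:7>1 B:5>4 C:8>7 D:12>9)
P1 drop D (A beats it: P:7>4 R:4>2)
P1→{A,B,C} P2→{P,R}

Survivors P1:{A,B,C} P2:{P,R}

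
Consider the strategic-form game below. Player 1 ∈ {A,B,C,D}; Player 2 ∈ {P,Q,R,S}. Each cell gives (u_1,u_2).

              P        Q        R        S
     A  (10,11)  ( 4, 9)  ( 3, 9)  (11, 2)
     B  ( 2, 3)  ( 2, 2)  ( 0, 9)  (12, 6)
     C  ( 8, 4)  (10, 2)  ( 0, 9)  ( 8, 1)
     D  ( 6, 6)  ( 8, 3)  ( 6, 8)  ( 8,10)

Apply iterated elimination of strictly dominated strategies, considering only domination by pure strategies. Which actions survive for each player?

P2 drop Q (P beats it: A:11>9 B:3>2 C:4>2 D:6>3)
P1 drop C (A beats it: P:10>8 R:3>0 S:11>8)
P1→{A,B,D} P2→{P,R,S}

IESDS → P1:{A,B,D} P2:{P,R,S}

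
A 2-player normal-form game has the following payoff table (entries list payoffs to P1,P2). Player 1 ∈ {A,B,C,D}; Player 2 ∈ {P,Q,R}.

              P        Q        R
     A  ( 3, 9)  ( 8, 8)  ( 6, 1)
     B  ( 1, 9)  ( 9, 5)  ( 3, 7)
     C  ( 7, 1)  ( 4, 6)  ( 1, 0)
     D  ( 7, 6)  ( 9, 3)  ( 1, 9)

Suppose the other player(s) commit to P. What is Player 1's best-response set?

BR_1 = {C,D}

u_1(A vs P) = 3
u_1(B vs P) = 1
u_1(C vs P) = 7
u_1(D vs P) = 7
max payoff 7 at {C,D}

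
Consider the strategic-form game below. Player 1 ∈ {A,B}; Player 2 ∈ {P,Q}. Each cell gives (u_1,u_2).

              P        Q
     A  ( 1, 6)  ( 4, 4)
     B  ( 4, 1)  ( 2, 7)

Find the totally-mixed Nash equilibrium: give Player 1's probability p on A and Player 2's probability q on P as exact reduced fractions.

p=3/4, q=2/5

P1 indiff ⇒ q·1+(1-q)·4 = q·4+(1-q)·2 ⇒ q(-3) = (1-q)(-2) ⇒ q = 2/5
P2 indiff ⇒ p·6+(1-p)·1 = p·4+(1-p)·7 ⇒ p(2) = (1-p)(6) ⇒ p = 3/4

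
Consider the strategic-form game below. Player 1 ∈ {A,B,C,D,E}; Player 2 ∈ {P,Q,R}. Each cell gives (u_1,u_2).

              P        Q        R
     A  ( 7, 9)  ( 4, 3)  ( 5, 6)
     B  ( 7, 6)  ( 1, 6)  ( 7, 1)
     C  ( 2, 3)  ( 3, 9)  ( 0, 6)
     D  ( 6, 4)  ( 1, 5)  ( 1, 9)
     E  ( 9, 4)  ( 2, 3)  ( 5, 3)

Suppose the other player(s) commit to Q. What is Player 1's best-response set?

P1 best: {A}

u_1(A vs Q) = 4
u_1(B vs Q) = 1
u_1(C vs Q) = 3
u_1(D vs Q) = 1
u_1(E vs Q) = 2
max payoff 4 at {A}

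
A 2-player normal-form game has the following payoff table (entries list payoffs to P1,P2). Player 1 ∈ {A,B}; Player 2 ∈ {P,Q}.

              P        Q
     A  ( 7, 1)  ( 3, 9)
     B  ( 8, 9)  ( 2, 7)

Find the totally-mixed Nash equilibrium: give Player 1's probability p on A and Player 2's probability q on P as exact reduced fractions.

P1 indiff ⇒ q·7+(1-q)·3 = q·8+(1-q)·2 ⇒ q(-1) = (1-q)(-1) ⇒ q = 1/2
P2 indiff ⇒ p·1+(1-p)·9 = p·9+(1-p)·7 ⇒ p(-8) = (1-p)(-2) ⇒ p = 1/5

P1 mixes 1/5 on A; P2 mixes 1/2 on P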